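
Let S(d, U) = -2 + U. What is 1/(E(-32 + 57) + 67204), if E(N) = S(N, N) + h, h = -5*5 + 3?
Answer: 1/67205 ≈ 1.4880e-5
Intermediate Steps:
h = -22 (h = -25 + 3 = -22)
E(N) = -24 + N (E(N) = (-2 + N) - 22 = -24 + N)
1/(E(-32 + 57) + 67204) = 1/((-24 + (-32 + 57)) + 67204) = 1/((-24 + 25) + 67204) = 1/(1 + 67204) = 1/67205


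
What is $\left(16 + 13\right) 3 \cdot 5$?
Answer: $435$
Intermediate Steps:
$\left(16 + 13\right) 3 \cdot 5 = 29 \cdot 15 = 435$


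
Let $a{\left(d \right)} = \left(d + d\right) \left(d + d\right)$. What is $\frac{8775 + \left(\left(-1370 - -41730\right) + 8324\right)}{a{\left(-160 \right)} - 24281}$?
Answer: $\frac{57459}{78119} \approx 0.73553$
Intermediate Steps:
$a{\left(d \right)} = 4 d^{2}$ ($a{\left(d \right)} = 2 d 2 d = 4 d^{2}$)
$\frac{8775 + \left(\left(-1370 - -41730\right) + 8324\right)}{a{\left(-160 \right)} - 24281} = \frac{8775 + \left(\left(-1370 - -41730\right) + 8324\right)}{4 \left(-160\right)^{2} - 24281} = \frac{8775 + \left(\left(-1370 + 41730\right) + 8324\right)}{4 \cdot 25600 - 24281} = \frac{8775 + \left(40360 + 8324\right)}{102400 - 24281} = \frac{8775 + 48684}{78119} = 57459 \cdot \frac{1}{78119} = \frac{57459}{78119}$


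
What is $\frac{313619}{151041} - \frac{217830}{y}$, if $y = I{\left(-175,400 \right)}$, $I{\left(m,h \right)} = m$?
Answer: $\frac{6591228871}{5286435} \approx 1246.8$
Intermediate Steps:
$y = -175$
$\frac{313619}{151041} - \frac{217830}{y} = \frac{313619}{151041} - \frac{217830}{-175} = 313619 \cdot \frac{1}{151041} - - \frac{43566}{35} = \frac{313619}{151041} + \frac{43566}{35} = \frac{6591228871}{5286435}$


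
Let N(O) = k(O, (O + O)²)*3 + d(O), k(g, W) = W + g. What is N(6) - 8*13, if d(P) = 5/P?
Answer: 2081/6 ≈ 346.83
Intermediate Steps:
N(O) = 3*O + 5/O + 12*O² (N(O) = ((O + O)² + O)*3 + 5/O = ((2*O)² + O)*3 + 5/O = (4*O² + O)*3 + 5/O = (O + 4*O²)*3 + 5/O = (3*O + 12*O²) + 5/O = 3*O + 5/O + 12*O²)
N(6) - 8*13 = (5 + 6²*(3 + 12*6))/6 - 8*13 = (5 + 36*(3 + 72))/6 - 104 = (5 + 36*75)/6 - 104 = (5 + 2700)/6 - 104 = (⅙)*2705 - 104 = 2705/6 - 104 = 2081/6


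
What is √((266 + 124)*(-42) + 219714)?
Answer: √203334 ≈ 450.93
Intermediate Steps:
√((266 + 124)*(-42) + 219714) = √(390*(-42) + 219714) = √(-16380 + 219714) = √203334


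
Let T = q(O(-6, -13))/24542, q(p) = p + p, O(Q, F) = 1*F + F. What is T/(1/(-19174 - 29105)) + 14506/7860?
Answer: 717449969/6889290 ≈ 104.14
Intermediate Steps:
O(Q, F) = 2*F (O(Q, F) = F + F = 2*F)
q(p) = 2*p
T = -26/12271 (T = (2*(2*(-13)))/24542 = (2*(-26))*(1/24542) = -52*1/24542 = -26/12271 ≈ -0.0021188)
T/(1/(-19174 - 29105)) + 14506/7860 = -26/(12271*(1/(-19174 - 29105))) + 14506/7860 = -26/(12271*(1/(-48279))) + 14506*(1/7860) = -26/(12271*(-1/48279)) + 7253/3930 = -26/12271*(-48279) + 7253/3930 = 179322/1753 + 7253/3930 = 717449969/6889290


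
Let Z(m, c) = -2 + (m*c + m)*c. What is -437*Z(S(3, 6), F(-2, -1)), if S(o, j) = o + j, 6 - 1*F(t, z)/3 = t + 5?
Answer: -353096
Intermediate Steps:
F(t, z) = 3 - 3*t (F(t, z) = 18 - 3*(t + 5) = 18 - 3*(5 + t) = 18 + (-15 - 3*t) = 3 - 3*t)
S(o, j) = j + o
Z(m, c) = -2 + c*(m + c*m) (Z(m, c) = -2 + (c*m + m)*c = -2 + (m + c*m)*c = -2 + c*(m + c*m))
-437*Z(S(3, 6), F(-2, -1)) = -437*(-2 + (3 - 3*(-2))*(6 + 3) + (6 + 3)*(3 - 3*(-2))²) = -437*(-2 + (3 + 6)*9 + 9*(3 + 6)²) = -437*(-2 + 9*9 + 9*9²) = -437*(-2 + 81 + 9*81) = -437*(-2 + 81 + 729) = -437*808 = -353096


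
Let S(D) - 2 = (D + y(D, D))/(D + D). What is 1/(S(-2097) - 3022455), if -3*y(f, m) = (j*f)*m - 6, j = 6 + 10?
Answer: -4194/12652712939 ≈ -3.3147e-7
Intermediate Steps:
j = 16
y(f, m) = 2 - 16*f*m/3 (y(f, m) = -((16*f)*m - 6)/3 = -(16*f*m - 6)/3 = -(-6 + 16*f*m)/3 = 2 - 16*f*m/3)
S(D) = 2 + (2 + D - 16*D**2/3)/(2*D) (S(D) = 2 + (D + (2 - 16*D*D/3))/(D + D) = 2 + (D + (2 - 16*D**2/3))/((2*D)) = 2 + (2 + D - 16*D**2/3)*(1/(2*D)) = 2 + (2 + D - 16*D**2/3)/(2*D))
1/(S(-2097) - 3022455) = 1/((5/2 + 1/(-2097) - 8/3*(-2097)) - 3022455) = 1/((5/2 - 1/2097 + 5592) - 3022455) = 1/(23463331/4194 - 3022455) = 1/(-12652712939/4194) = -4194/12652712939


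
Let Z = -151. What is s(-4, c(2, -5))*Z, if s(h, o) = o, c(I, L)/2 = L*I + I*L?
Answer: 6040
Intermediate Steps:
c(I, L) = 4*I*L (c(I, L) = 2*(L*I + I*L) = 2*(I*L + I*L) = 2*(2*I*L) = 4*I*L)
s(-4, c(2, -5))*Z = (4*2*(-5))*(-151) = -40*(-151) = 6040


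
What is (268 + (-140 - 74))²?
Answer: 2916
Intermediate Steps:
(268 + (-140 - 74))² = (268 - 214)² = 54² = 2916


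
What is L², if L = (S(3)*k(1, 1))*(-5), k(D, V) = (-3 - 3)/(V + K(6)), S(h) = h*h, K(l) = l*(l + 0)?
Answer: 72900/1369 ≈ 53.251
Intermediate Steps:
K(l) = l² (K(l) = l*l = l²)
S(h) = h²
k(D, V) = -6/(36 + V) (k(D, V) = (-3 - 3)/(V + 6²) = -6/(V + 36) = -6/(36 + V))
L = 270/37 (L = (3²*(-6/(36 + 1)))*(-5) = (9*(-6/37))*(-5) = -54/37*(-5) = 270/37 ≈ 7.2973)
L² = (270/37)² = 72900/1369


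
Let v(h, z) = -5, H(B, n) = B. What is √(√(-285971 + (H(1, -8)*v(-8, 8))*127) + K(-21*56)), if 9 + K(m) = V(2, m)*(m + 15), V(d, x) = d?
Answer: √(-2331 + I*√286606) ≈ 5.5085 + 48.594*I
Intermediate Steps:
K(m) = 21 + 2*m (K(m) = -9 + 2*(m + 15) = -9 + 2*(15 + m) = -9 + (30 + 2*m) = 21 + 2*m)
√(√(-285971 + (H(1, -8)*v(-8, 8))*127) + K(-21*56)) = √(√(-285971 + (1*(-5))*127) + (21 + 2*(-21*56))) = √(√(-285971 - 5*127) + (21 + 2*(-1176))) = √(√(-285971 - 635) + (21 - 2352)) = √(√(-286606) - 2331) = √(I*√286606 - 2331) = √(-2331 + I*√286606)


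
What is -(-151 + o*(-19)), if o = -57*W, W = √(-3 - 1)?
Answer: 151 - 2166*I ≈ 151.0 - 2166.0*I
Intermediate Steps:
W = 2*I (W = √(-4) = 2*I ≈ 2.0*I)
o = -114*I ≈ -114.0*I
-(-151 + o*(-19)) = -(-151 - 114*I*(-19)) = -(-151 + 2166*I) = 151 - 2166*I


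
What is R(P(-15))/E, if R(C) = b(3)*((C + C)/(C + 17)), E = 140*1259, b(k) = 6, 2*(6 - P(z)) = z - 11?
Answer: 19/528780 ≈ 3.5932e-5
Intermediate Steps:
P(z) = 23/2 - z/2 (P(z) = 6 - (z - 11)/2 = 6 - (-11 + z)/2 = 6 + (11/2 - z/2) = 23/2 - z/2)
E = 176260
R(C) = 12*C/(17 + C) (R(C) = 6*((C + C)/(C + 17)) = 6*((2*C)/(17 + C)) = 6*(2*C/(17 + C)) = 12*C/(17 + C))
R(P(-15))/E = (12*(23/2 - ½*(-15))/(17 + (23/2 - ½*(-15))))/176260 = (12*(23/2 + 15/2)/(17 + (23/2 + 15/2)))*(1/176260) = (12*19/(17 + 19))*(1/176260) = (12*19/36)*(1/176260) = (12*19*(1/36))*(1/176260) = (19/3)*(1/176260) = 19/528780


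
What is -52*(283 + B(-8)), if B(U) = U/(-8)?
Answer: -14768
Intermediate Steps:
B(U) = -U/8 (B(U) = U*(-⅛) = -U/8)
-52*(283 + B(-8)) = -52*(283 - ⅛*(-8)) = -52*(283 + 1) = -52*284 = -14768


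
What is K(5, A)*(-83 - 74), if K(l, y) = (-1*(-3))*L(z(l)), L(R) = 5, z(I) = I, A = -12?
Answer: -2355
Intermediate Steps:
K(l, y) = 15 (K(l, y) = -1*(-3)*5 = 3*5 = 15)
K(5, A)*(-83 - 74) = 15*(-83 - 74) = 15*(-157) = -2355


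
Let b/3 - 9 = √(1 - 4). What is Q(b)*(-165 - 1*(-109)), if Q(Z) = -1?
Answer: 56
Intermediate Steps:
b = 27 + 3*I*√3 (b = 27 + 3*√(1 - 4) = 27 + 3*√(-3) = 27 + 3*(I*√3) = 27 + 3*I*√3 ≈ 27.0 + 5.1962*I)
Q(b)*(-165 - 1*(-109)) = -(-165 - 1*(-109)) = -(-165 + 109) = -1*(-56) = 56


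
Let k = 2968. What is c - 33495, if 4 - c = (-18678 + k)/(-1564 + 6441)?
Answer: -163319897/4877 ≈ -33488.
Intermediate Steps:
c = 35218/4877 (c = 4 - (-18678 + 2968)/(-1564 + 6441) = 4 - (-15710)/4877 = 4 - 1*(-15710/4877) = 4 + 15710/4877 = 35218/4877 ≈ 7.2212)
c - 33495 = 35218/4877 - 33495 = -163319897/4877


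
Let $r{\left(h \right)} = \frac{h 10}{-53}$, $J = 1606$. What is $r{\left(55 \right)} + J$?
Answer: $\frac{84568}{53} \approx 1595.6$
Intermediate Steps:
$r{\left(h \right)} = - \frac{10 h}{53}$ ($r{\left(h \right)} = 10 h \left(- \frac{1}{53}\right) = - \frac{10 h}{53}$)
$r{\left(55 \right)} + J = \left(- \frac{10}{53}\right) 55 + 1606 = - \frac{550}{53} + 1606 = \frac{84568}{53}$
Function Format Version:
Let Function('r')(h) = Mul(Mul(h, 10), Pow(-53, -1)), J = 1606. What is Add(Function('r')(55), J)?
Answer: Rational(84568, 53) ≈ 1595.6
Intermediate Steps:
Function('r')(h) = Mul(Rational(-10, 53), h) (Function('r')(h) = Mul(Mul(10, h), Rational(-1, 53)) = Mul(Rational(-10, 53), h))
Add(Function('r')(55), J) = Add(Mul(Rational(-10, 53), 55), 1606) = Add(Rational(-550, 53), 1606) = Rational(84568, 53)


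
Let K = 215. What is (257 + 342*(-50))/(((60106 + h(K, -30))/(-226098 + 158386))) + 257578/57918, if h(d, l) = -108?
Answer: 16517345472283/868741041 ≈ 19013.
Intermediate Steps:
(257 + 342*(-50))/(((60106 + h(K, -30))/(-226098 + 158386))) + 257578/57918 = (257 + 342*(-50))/(((60106 - 108)/(-226098 + 158386))) + 257578/57918 = (257 - 17100)/((59998/(-67712))) + 257578*(1/57918) = -16843/(59998*(-1/67712)) + 128789/28959 = -16843/(-29999/33856) + 128789/28959 = -16843*(-33856/29999) + 128789/28959 = 570236608/29999 + 128789/28959 = 16517345472283/868741041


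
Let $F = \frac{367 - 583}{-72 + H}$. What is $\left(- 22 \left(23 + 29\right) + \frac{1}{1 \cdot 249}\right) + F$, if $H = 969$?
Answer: $- \frac{85189573}{74451} \approx -1144.2$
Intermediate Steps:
$F = - \frac{72}{299}$ ($F = \frac{367 - 583}{-72 + 969} = - \frac{216}{897} = \left(-216\right) \frac{1}{897} = - \frac{72}{299} \approx -0.2408$)
$\left(- 22 \left(23 + 29\right) + \frac{1}{1 \cdot 249}\right) + F = \left(- 22 \left(23 + 29\right) + \frac{1}{1 \cdot 249}\right) - \frac{72}{299} = \left(\left(-22\right) 52 + \frac{1}{249}\right) - \frac{72}{299} = \left(-1144 + \frac{1}{249}\right) - \frac{72}{299} = - \frac{284855}{249} - \frac{72}{299} = - \frac{85189573}{74451}$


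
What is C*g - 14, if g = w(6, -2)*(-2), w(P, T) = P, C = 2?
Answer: -38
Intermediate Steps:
g = -12 (g = 6*(-2) = -12)
C*g - 14 = 2*(-12) - 14 = -24 - 14 = -38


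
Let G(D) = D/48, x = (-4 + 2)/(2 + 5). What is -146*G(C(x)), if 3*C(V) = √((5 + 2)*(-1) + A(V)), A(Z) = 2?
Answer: -73*I*√5/72 ≈ -2.2671*I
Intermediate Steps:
x = -2/7 ≈ -0.28571
C(V) = I*√5/3 (C(V) = √((5 + 2)*(-1) + 2)/3 = √(7*(-1) + 2)/3 = √(-7 + 2)/3 = √(-5)/3 = (I*√5)/3 = I*√5/3)
G(D) = D/48 (G(D) = D*(1/48) = D/48)
-146*G(C(x)) = -73*I*√5/3/24 = -73*I*√5/72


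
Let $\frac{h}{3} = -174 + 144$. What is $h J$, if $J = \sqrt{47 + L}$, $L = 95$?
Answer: $- 90 \sqrt{142} \approx -1072.5$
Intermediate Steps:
$h = -90$ ($h = 3 \left(-174 + 144\right) = 3 \left(-30\right) = -90$)
$J = \sqrt{142}$ ($J = \sqrt{47 + 95} = \sqrt{142} \approx 11.916$)
$h J = - 90 \sqrt{142}$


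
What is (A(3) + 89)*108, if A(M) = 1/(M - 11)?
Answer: 19197/2 ≈ 9598.5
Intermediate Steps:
A(M) = 1/(-11 + M)
(A(3) + 89)*108 = (1/(-11 + 3) + 89)*108 = (1/(-8) + 89)*108 = (-⅛ + 89)*108 = (711/8)*108 = 19197/2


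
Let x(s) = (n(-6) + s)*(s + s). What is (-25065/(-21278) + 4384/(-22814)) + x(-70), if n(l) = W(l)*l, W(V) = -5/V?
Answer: 2548779808079/242718146 ≈ 10501.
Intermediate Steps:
n(l) = -5 (n(l) = (-5/l)*l = -5)
x(s) = 2*s*(-5 + s) (x(s) = (-5 + s)*(s + s) = (-5 + s)*(2*s) = 2*s*(-5 + s))
(-25065/(-21278) + 4384/(-22814)) + x(-70) = (-25065/(-21278) + 4384/(-22814)) + 2*(-70)*(-5 - 70) = (-25065*(-1/21278) + 4384*(-1/22814)) + 2*(-70)*(-75) = (25065/21278 - 2192/11407) + 10500 = 239275079/242718146 + 10500 = 2548779808079/242718146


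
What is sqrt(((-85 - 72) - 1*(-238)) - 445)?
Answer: 2*I*sqrt(91) ≈ 19.079*I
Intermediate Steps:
sqrt(((-85 - 72) - 1*(-238)) - 445) = sqrt((-157 + 238) - 445) = sqrt(81 - 445) = sqrt(-364) = 2*I*sqrt(91)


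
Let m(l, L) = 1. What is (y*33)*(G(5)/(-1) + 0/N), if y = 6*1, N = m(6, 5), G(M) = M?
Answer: -990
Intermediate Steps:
N = 1
y = 6
(y*33)*(G(5)/(-1) + 0/N) = (6*33)*(5/(-1) + 0/1) = 198*(5*(-1) + 0*1) = 198*(-5 + 0) = 198*(-5) = -990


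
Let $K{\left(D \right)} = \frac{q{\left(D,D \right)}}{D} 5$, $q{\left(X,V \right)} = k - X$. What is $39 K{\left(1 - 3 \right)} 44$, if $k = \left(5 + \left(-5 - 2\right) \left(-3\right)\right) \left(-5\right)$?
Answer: $549120$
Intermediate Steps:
$k = -130$ ($k = \left(5 - -21\right) \left(-5\right) = \left(5 + 21\right) \left(-5\right) = 26 \left(-5\right) = -130$)
$q{\left(X,V \right)} = -130 - X$
$K{\left(D \right)} = \frac{5 \left(-130 - D\right)}{D}$ ($K{\left(D \right)} = \frac{-130 - D}{D} 5 = \frac{5 \left(-130 - D\right)}{D}$)
$39 K{\left(1 - 3 \right)} 44 = 39 \left(-5 - \frac{650}{1 - 3}\right) 44 = 39 \left(-5 - \frac{650}{-2}\right) 44 = 39 \left(-5 - -325\right) 44 = 39 \left(-5 + 325\right) 44 = 39 \cdot 320 \cdot 44 = 12480 \cdot 44 = 549120$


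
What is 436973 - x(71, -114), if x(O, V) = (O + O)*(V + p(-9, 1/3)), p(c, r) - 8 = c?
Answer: 453303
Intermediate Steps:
p(c, r) = 8 + c
x(O, V) = 2*O*(-1 + V) (x(O, V) = (O + O)*(V + (8 - 9)) = (2*O)*(V - 1) = (2*O)*(-1 + V) = 2*O*(-1 + V))
436973 - x(71, -114) = 436973 - 2*71*(-1 - 114) = 436973 - 2*71*(-115) = 436973 - 1*(-16330) = 436973 + 16330 = 453303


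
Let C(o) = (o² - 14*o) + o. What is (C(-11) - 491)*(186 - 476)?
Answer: 65830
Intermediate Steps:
C(o) = o² - 13*o
(C(-11) - 491)*(186 - 476) = (-11*(-13 - 11) - 491)*(186 - 476) = (-11*(-24) - 491)*(-290) = (264 - 491)*(-290) = -227*(-290) = 65830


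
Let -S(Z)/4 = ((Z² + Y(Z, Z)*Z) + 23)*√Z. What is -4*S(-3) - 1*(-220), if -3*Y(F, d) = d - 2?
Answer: 220 + 432*I*√3 ≈ 220.0 + 748.25*I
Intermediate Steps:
Y(F, d) = ⅔ - d/3 (Y(F, d) = -(d - 2)/3 = -(-2 + d)/3 = ⅔ - d/3)
S(Z) = -4*√Z*(23 + Z² + Z*(⅔ - Z/3)) (S(Z) = -4*((Z² + (⅔ - Z/3)*Z) + 23)*√Z = -4*((Z² + Z*(⅔ - Z/3)) + 23)*√Z = -4*(23 + Z² + Z*(⅔ - Z/3))*√Z = -4*√Z*(23 + Z² + Z*(⅔ - Z/3)))
-4*S(-3) - 1*(-220) = -16*√(-3)*(-69 - 3*(-3)² - 3*(-2 - 3))/3 - 1*(-220) = -16*I*√3*(-69 - 3*9 - 3*(-5))/3 + 220 = -16*I*√3*(-69 - 27 + 15)/3 + 220 = -16*I*√3*(-81)/3 + 220 = -(-432)*I*√3 + 220 = 432*I*√3 + 220 = 220 + 432*I*√3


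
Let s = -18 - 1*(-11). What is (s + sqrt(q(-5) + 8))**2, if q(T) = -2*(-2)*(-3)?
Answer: 45 - 28*I ≈ 45.0 - 28.0*I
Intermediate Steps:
s = -7 (s = -18 + 11 = -7)
q(T) = -12 (q(T) = 4*(-3) = -12)
(s + sqrt(q(-5) + 8))**2 = (-7 + sqrt(-12 + 8))**2 = (-7 + sqrt(-4))**2 = (-7 + 2*I)**2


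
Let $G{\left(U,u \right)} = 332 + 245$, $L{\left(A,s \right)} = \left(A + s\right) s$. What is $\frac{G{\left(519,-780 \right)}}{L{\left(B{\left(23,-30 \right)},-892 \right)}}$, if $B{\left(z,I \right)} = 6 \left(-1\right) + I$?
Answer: $\frac{577}{827776} \approx 0.00069705$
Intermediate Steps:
$B{\left(z,I \right)} = -6 + I$
$L{\left(A,s \right)} = s \left(A + s\right)$
$G{\left(U,u \right)} = 577$
$\frac{G{\left(519,-780 \right)}}{L{\left(B{\left(23,-30 \right)},-892 \right)}} = \frac{577}{\left(-892\right) \left(\left(-6 - 30\right) - 892\right)} = \frac{577}{\left(-892\right) \left(-36 - 892\right)} = \frac{577}{\left(-892\right) \left(-928\right)} = \frac{577}{827776}$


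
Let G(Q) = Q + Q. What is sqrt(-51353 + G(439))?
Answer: 5*I*sqrt(2019) ≈ 224.67*I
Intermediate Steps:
G(Q) = 2*Q
sqrt(-51353 + G(439)) = sqrt(-51353 + 2*439) = sqrt(-51353 + 878) = sqrt(-50475) = 5*I*sqrt(2019)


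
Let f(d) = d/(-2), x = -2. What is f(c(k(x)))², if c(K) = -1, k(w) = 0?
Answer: ¼ ≈ 0.25000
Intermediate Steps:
f(d) = -d/2 (f(d) = d*(-½) = -d/2)
f(c(k(x)))² = (-½*(-1))² = (½)² = ¼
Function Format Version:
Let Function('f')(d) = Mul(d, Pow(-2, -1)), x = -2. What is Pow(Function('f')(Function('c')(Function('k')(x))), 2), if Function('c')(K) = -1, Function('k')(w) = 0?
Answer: Rational(1, 4) ≈ 0.25000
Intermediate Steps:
Function('f')(d) = Mul(Rational(-1, 2), d) (Function('f')(d) = Mul(d, Rational(-1, 2)) = Mul(Rational(-1, 2), d))
Pow(Function('f')(Function('c')(Function('k')(x))), 2) = Pow(Mul(Rational(-1, 2), -1), 2) = Pow(Rational(1, 2), 2) = Rational(1, 4)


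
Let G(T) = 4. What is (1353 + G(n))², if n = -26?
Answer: 1841449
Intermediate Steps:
(1353 + G(n))² = (1353 + 4)² = 1357² = 1841449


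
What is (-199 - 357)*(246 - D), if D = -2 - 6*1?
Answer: -141224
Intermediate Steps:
D = -8 (D = -2 - 6 = -8)
(-199 - 357)*(246 - D) = (-199 - 357)*(246 - 1*(-8)) = -556*(246 + 8) = -556*254 = -141224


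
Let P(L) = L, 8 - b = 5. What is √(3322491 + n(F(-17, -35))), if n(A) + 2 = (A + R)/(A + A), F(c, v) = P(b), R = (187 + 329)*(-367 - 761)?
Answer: √12901926/2 ≈ 1796.0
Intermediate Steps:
b = 3 (b = 8 - 1*5 = 8 - 5 = 3)
R = -582048 (R = 516*(-1128) = -582048)
F(c, v) = 3
n(A) = -2 + (-582048 + A)/(2*A) (n(A) = -2 + (A - 582048)/(A + A) = -2 + (-582048 + A)/((2*A)) = -2 + (-582048 + A)*(1/(2*A)) = -2 + (-582048 + A)/(2*A))
√(3322491 + n(F(-17, -35))) = √(3322491 + (-3/2 - 291024/3)) = √(3322491 + (-3/2 - 291024*⅓)) = √(3322491 + (-3/2 - 97008)) = √(3322491 - 194019/2) = √(6450963/2) = √12901926/2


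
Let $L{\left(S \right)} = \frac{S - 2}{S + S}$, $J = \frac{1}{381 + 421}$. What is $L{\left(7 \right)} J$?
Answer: $\frac{5}{11228} \approx 0.00044532$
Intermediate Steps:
$J = \frac{1}{802} \approx 0.0012469$
$L{\left(S \right)} = \frac{-2 + S}{2 S}$
$L{\left(7 \right)} J = \frac{-2 + 7}{2 \cdot 7} \cdot \frac{1}{802} = \frac{1}{2} \cdot \frac{1}{7} \cdot 5 \cdot \frac{1}{802} = \frac{5}{14} \cdot \frac{1}{802} = \frac{5}{11228}$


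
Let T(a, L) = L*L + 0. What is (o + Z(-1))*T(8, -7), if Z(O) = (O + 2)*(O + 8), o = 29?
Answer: 1764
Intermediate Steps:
T(a, L) = L² (T(a, L) = L² + 0 = L²)
Z(O) = (2 + O)*(8 + O)
(o + Z(-1))*T(8, -7) = (29 + (16 + (-1)² + 10*(-1)))*(-7)² = (29 + (16 + 1 - 10))*49 = (29 + 7)*49 = 36*49 = 1764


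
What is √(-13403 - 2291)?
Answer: I*√15694 ≈ 125.28*I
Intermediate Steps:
√(-13403 - 2291) = √(-15694) = I*√15694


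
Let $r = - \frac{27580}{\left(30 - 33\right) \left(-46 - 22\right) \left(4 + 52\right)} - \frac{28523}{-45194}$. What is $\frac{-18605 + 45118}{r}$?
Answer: $- \frac{244438618488}{16439353} \approx -14869.0$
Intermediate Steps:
$r = - \frac{16439353}{9219576}$ ($r = - \frac{27580}{\left(-3\right) \left(\left(-68\right) 56\right)} - - \frac{28523}{45194} = - \frac{27580}{\left(-3\right) \left(-3808\right)} + \frac{28523}{45194} = - \frac{27580}{11424} + \frac{28523}{45194} = \left(-27580\right) \frac{1}{11424} + \frac{28523}{45194} = - \frac{985}{408} + \frac{28523}{45194} = - \frac{16439353}{9219576} \approx -1.7831$)
$\frac{-18605 + 45118}{r} = \frac{-18605 + 45118}{- \frac{16439353}{9219576}} = 26513 \left(- \frac{9219576}{16439353}\right) = - \frac{244438618488}{16439353}$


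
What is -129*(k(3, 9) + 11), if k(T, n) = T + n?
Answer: -2967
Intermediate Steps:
-129*(k(3, 9) + 11) = -129*((3 + 9) + 11) = -129*(12 + 11) = -129*23 = -2967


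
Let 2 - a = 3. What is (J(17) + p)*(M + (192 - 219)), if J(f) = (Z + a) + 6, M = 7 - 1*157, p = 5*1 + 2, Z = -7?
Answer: -885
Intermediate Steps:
p = 7 (p = 5 + 2 = 7)
a = -1 (a = 2 - 1*3 = 2 - 3 = -1)
M = -150 (M = 7 - 157 = -150)
J(f) = -2 (J(f) = (-7 - 1) + 6 = -8 + 6 = -2)
(J(17) + p)*(M + (192 - 219)) = (-2 + 7)*(-150 + (192 - 219)) = 5*(-150 - 27) = 5*(-177) = -885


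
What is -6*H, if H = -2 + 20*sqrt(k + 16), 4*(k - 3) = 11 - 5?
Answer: 12 - 60*sqrt(82) ≈ -531.32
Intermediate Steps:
k = 9/2 (k = 3 + (11 - 5)/4 = 3 + (1/4)*6 = 3 + 3/2 = 9/2 ≈ 4.5000)
H = -2 + 10*sqrt(82) (H = -2 + 20*sqrt(9/2 + 16) = -2 + 20*sqrt(41/2) = -2 + 20*(sqrt(82)/2) = -2 + 10*sqrt(82) ≈ 88.554)
-6*H = -6*(-2 + 10*sqrt(82)) = 12 - 60*sqrt(82)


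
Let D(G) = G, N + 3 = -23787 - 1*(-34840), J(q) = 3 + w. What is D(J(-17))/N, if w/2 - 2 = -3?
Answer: 1/11050 ≈ 9.0498e-5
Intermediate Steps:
w = -2 (w = 4 + 2*(-3) = 4 - 6 = -2)
J(q) = 1 (J(q) = 3 - 2 = 1)
N = 11050 (N = -3 + (-23787 - 1*(-34840)) = -3 + (-23787 + 34840) = -3 + 11053 = 11050)
D(J(-17))/N = 1/11050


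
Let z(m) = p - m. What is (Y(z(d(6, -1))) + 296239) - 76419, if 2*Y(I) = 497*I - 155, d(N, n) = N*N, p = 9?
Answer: 213033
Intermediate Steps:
d(N, n) = N²
z(m) = 9 - m
Y(I) = -155/2 + 497*I/2 (Y(I) = (497*I - 155)/2 = (-155 + 497*I)/2 = -155/2 + 497*I/2)
(Y(z(d(6, -1))) + 296239) - 76419 = ((-155/2 + 497*(9 - 1*6²)/2) + 296239) - 76419 = ((-155/2 + 497*(9 - 1*36)/2) + 296239) - 76419 = ((-155/2 + 497*(9 - 36)/2) + 296239) - 76419 = ((-155/2 + (497/2)*(-27)) + 296239) - 76419 = ((-155/2 - 13419/2) + 296239) - 76419 = (-6787 + 296239) - 76419 = 289452 - 76419 = 213033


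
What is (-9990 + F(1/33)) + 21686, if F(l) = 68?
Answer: 11764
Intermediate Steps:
(-9990 + F(1/33)) + 21686 = (-9990 + 68) + 21686 = -9922 + 21686 = 11764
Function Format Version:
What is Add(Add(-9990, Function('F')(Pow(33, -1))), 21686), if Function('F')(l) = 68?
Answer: 11764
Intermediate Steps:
Add(Add(-9990, Function('F')(Pow(33, -1))), 21686) = Add(Add(-9990, 68), 21686) = Add(-9922, 21686) = 11764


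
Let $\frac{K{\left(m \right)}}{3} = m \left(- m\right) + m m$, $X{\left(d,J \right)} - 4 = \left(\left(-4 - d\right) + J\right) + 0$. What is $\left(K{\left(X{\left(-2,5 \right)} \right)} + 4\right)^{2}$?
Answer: $16$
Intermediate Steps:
$X{\left(d,J \right)} = J - d$ ($X{\left(d,J \right)} = 4 - \left(4 + d - J\right) = J - d$)
$K{\left(m \right)} = 0$ ($K{\left(m \right)} = 3 \left(m \left(- m\right) + m m\right) = 3 \left(- m^{2} + m^{2}\right) = 3 \cdot 0 = 0$)
$\left(K{\left(X{\left(-2,5 \right)} \right)} + 4\right)^{2} = \left(0 + 4\right)^{2} = 4^{2} = 16$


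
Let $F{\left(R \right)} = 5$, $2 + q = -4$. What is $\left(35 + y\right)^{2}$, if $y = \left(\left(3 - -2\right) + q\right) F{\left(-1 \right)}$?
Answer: $900$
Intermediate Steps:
$q = -6$ ($q = -2 - 4 = -6$)
$y = -5$ ($y = \left(\left(3 - -2\right) - 6\right) 5 = \left(\left(3 + 2\right) - 6\right) 5 = \left(5 - 6\right) 5 = \left(-1\right) 5 = -5$)
$\left(35 + y\right)^{2} = \left(35 - 5\right)^{2} = 30^{2} = 900$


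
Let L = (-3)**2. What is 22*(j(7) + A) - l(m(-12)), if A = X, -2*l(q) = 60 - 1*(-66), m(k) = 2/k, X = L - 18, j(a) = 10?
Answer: 85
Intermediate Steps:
L = 9
X = -9 (X = 9 - 18 = -9)
l(q) = -63 (l(q) = -(60 - 1*(-66))/2 = -(60 + 66)/2 = -1/2*126 = -63)
A = -9
22*(j(7) + A) - l(m(-12)) = 22*(10 - 9) - 1*(-63) = 22*1 + 63 = 22 + 63 = 85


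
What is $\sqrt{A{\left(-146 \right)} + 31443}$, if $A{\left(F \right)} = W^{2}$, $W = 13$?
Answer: $2 \sqrt{7903} \approx 177.8$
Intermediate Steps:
$A{\left(F \right)} = 169$ ($A{\left(F \right)} = 13^{2} = 169$)
$\sqrt{A{\left(-146 \right)} + 31443} = \sqrt{169 + 31443} = \sqrt{31612} = 2 \sqrt{7903}$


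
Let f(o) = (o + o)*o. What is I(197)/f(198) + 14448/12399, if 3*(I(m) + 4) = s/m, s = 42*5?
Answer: 37193389661/31919936004 ≈ 1.1652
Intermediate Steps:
f(o) = 2*o² (f(o) = (2*o)*o = 2*o²)
s = 210
I(m) = -4 + 70/m (I(m) = -4 + (210/m)/3 = -4 + 70/m)
I(197)/f(198) + 14448/12399 = (-4 + 70/197)/((2*198²)) + 14448/12399 = (-4 + 70*(1/197))/((2*39204)) + 14448*(1/12399) = (-4 + 70/197)/78408 + 4816/4133 = -718/197*1/78408 + 4816/4133 = -359/7723188 + 4816/4133 = 37193389661/31919936004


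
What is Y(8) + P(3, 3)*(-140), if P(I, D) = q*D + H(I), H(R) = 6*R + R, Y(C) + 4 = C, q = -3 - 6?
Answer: 844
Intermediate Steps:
q = -9
Y(C) = -4 + C
H(R) = 7*R
P(I, D) = -9*D + 7*I
Y(8) + P(3, 3)*(-140) = (-4 + 8) + (-9*3 + 7*3)*(-140) = 4 + (-27 + 21)*(-140) = 4 - 6*(-140) = 4 + 840 = 844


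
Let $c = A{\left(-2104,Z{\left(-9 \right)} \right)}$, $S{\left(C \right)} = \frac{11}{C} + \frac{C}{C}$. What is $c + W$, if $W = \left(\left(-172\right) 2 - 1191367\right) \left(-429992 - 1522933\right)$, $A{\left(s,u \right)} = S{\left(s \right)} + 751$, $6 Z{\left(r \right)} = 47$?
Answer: $\frac{4896685920218397}{2104} \approx 2.3273 \cdot 10^{12}$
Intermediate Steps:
$Z{\left(r \right)} = \frac{47}{6}$ ($Z{\left(r \right)} = \frac{1}{6} \cdot 47 = \frac{47}{6}$)
$S{\left(C \right)} = 1 + \frac{11}{C}$ ($S{\left(C \right)} = \frac{11}{C} + 1 = 1 + \frac{11}{C}$)
$A{\left(s,u \right)} = 751 + \frac{11 + s}{s}$ ($A{\left(s,u \right)} = \frac{11 + s}{s} + 751 = 751 + \frac{11 + s}{s}$)
$W = 2327322204675$ ($W = \left(-344 - 1191367\right) \left(-1952925\right) = \left(-1191711\right) \left(-1952925\right) = 2327322204675$)
$c = \frac{1582197}{2104}$ ($c = 752 + \frac{11}{-2104} = 752 + 11 \left(- \frac{1}{2104}\right) = 752 - \frac{11}{2104} = \frac{1582197}{2104} \approx 752.0$)
$c + W = \frac{1582197}{2104} + 2327322204675 = \frac{4896685920218397}{2104}$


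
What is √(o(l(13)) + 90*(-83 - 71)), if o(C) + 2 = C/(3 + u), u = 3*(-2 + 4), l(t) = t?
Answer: I*√124745/3 ≈ 117.73*I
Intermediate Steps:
u = 6 (u = 3*2 = 6)
o(C) = -2 + C/9 (o(C) = -2 + C/(3 + 6) = -2 + C/9)
√(o(l(13)) + 90*(-83 - 71)) = √((-2 + (⅑)*13) + 90*(-83 - 71)) = √((-2 + 13/9) + 90*(-154)) = √(-5/9 - 13860) = √(-124745/9) = I*√124745/3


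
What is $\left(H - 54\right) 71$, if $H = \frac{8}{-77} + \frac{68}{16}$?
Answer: $- \frac{1090205}{308} \approx -3539.6$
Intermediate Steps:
$H = \frac{1277}{308}$ ($H = 8 \left(- \frac{1}{77}\right) + 68 \cdot \frac{1}{16} = - \frac{8}{77} + \frac{17}{4} = \frac{1277}{308} \approx 4.1461$)
$\left(H - 54\right) 71 = \left(\frac{1277}{308} - 54\right) 71 = \left(- \frac{15355}{308}\right) 71 = - \frac{1090205}{308}$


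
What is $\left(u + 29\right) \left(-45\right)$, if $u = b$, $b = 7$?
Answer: $-1620$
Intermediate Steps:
$u = 7$
$\left(u + 29\right) \left(-45\right) = \left(7 + 29\right) \left(-45\right) = 36 \left(-45\right) = -1620$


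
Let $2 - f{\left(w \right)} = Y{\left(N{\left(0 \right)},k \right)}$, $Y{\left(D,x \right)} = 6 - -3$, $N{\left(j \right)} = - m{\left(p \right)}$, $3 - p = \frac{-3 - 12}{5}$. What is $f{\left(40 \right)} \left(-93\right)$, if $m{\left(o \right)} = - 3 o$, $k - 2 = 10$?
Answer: $651$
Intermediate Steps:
$k = 12$ ($k = 2 + 10 = 12$)
$p = 6$ ($p = 3 - \frac{-3 - 12}{5} = 3 - \left(-3 - 12\right) \frac{1}{5} = 3 - \left(-15\right) \frac{1}{5} = 3 - -3 = 3 + 3 = 6$)
$N{\left(j \right)} = 18$ ($N{\left(j \right)} = - \left(-3\right) 6 = \left(-1\right) \left(-18\right) = 18$)
$Y{\left(D,x \right)} = 9$ ($Y{\left(D,x \right)} = 6 + 3 = 9$)
$f{\left(w \right)} = -7$ ($f{\left(w \right)} = 2 - 9 = -7$)
$f{\left(40 \right)} \left(-93\right) = \left(-7\right) \left(-93\right) = 651$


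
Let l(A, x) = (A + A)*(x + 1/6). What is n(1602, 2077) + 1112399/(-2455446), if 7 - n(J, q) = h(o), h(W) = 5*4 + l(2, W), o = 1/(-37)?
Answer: -1272974173/90851502 ≈ -14.012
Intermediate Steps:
o = -1/37 ≈ -0.027027
l(A, x) = 2*A*(⅙ + x) (l(A, x) = (2*A)*(x + ⅙) = (2*A)*(⅙ + x) = 2*A*(⅙ + x))
h(W) = 62/3 + 4*W (h(W) = 5*4 + (⅓)*2*(1 + 6*W) = 20 + (⅔ + 4*W) = 62/3 + 4*W)
n(J, q) = -1505/111 (n(J, q) = 7 - (62/3 + 4*(-1/37)) = 7 - (62/3 - 4/37) = 7 - 1*2282/111 = 7 - 2282/111 = -1505/111)
n(1602, 2077) + 1112399/(-2455446) = -1505/111 + 1112399/(-2455446) = -1505/111 + 1112399*(-1/2455446) = -1505/111 - 1112399/2455446 = -1272974173/90851502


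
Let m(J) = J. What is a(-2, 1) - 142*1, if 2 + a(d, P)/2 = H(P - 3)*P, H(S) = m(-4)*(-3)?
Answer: -122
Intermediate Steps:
H(S) = 12 (H(S) = -4*(-3) = 12)
a(d, P) = -4 + 24*P (a(d, P) = -4 + 2*(12*P) = -4 + 24*P)
a(-2, 1) - 142*1 = (-4 + 24*1) - 142*1 = (-4 + 24) - 142 = 20 - 142 = -122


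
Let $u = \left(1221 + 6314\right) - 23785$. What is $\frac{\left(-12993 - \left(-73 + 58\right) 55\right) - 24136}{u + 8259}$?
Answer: $\frac{36304}{7991} \approx 4.5431$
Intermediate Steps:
$u = -16250$ ($u = 7535 - 23785 = -16250$)
$\frac{\left(-12993 - \left(-73 + 58\right) 55\right) - 24136}{u + 8259} = \frac{\left(-12993 - \left(-73 + 58\right) 55\right) - 24136}{-16250 + 8259} = \frac{\left(-12993 - \left(-15\right) 55\right) - 24136}{-7991} = \left(\left(-12993 - -825\right) - 24136\right) \left(- \frac{1}{7991}\right) = \left(\left(-12993 + 825\right) - 24136\right) \left(- \frac{1}{7991}\right) = \left(-12168 - 24136\right) \left(- \frac{1}{7991}\right) = \left(-36304\right) \left(- \frac{1}{7991}\right) = \frac{36304}{7991}$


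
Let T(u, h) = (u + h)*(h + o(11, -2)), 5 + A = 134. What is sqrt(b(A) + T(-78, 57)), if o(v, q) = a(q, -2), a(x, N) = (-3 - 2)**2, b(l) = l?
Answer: 3*I*sqrt(177) ≈ 39.912*I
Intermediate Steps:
A = 129 (A = -5 + 134 = 129)
a(x, N) = 25 (a(x, N) = (-5)**2 = 25)
o(v, q) = 25
T(u, h) = (25 + h)*(h + u) (T(u, h) = (u + h)*(h + 25) = (h + u)*(25 + h) = (25 + h)*(h + u))
sqrt(b(A) + T(-78, 57)) = sqrt(129 + (57**2 + 25*57 + 25*(-78) + 57*(-78))) = sqrt(129 + (3249 + 1425 - 1950 - 4446)) = sqrt(129 - 1722) = sqrt(-1593) = 3*I*sqrt(177)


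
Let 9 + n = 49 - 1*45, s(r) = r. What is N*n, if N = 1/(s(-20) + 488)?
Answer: -5/468 ≈ -0.010684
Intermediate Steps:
n = -5 (n = -9 + (49 - 1*45) = -9 + (49 - 45) = -9 + 4 = -5)
N = 1/468 (N = 1/(-20 + 488) = 1/468 ≈ 0.0021368)
N*n = (1/468)*(-5) = -5/468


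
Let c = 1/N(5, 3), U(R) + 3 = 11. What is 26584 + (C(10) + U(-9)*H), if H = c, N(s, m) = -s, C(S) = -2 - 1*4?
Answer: 132882/5 ≈ 26576.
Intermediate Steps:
C(S) = -6 (C(S) = -2 - 4 = -6)
U(R) = 8 (U(R) = -3 + 11 = 8)
c = -1/5 (c = 1/(-1*5) = 1/(-5) = -1/5 ≈ -0.20000)
H = -1/5 ≈ -0.20000
26584 + (C(10) + U(-9)*H) = 26584 + (-6 + 8*(-1/5)) = 26584 + (-6 - 8/5) = 26584 - 38/5 = 132882/5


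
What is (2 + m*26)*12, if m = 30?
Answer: 9384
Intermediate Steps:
(2 + m*26)*12 = (2 + 30*26)*12 = (2 + 780)*12 = 782*12 = 9384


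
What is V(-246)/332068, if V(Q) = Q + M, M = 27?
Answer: -219/332068 ≈ -0.00065950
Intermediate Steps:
V(Q) = 27 + Q (V(Q) = Q + 27 = 27 + Q)
V(-246)/332068 = (27 - 246)/332068 = -219*1/332068 = -219/332068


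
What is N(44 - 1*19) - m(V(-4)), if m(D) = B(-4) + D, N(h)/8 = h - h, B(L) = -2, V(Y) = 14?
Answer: -12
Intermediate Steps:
N(h) = 0 (N(h) = 8*(h - h) = 8*0 = 0)
m(D) = -2 + D
N(44 - 1*19) - m(V(-4)) = 0 - (-2 + 14) = 0 - 1*12 = 0 - 12 = -12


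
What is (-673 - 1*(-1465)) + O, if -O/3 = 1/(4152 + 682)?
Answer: 3828525/4834 ≈ 792.00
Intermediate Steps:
O = -3/4834 (O = -3/(4152 + 682) = -3/4834 ≈ -0.00062060)
(-673 - 1*(-1465)) + O = (-673 - 1*(-1465)) - 3/4834 = (-673 + 1465) - 3/4834 = 792 - 3/4834 = 3828525/4834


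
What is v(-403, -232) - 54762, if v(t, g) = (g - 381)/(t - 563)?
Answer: -52899479/966 ≈ -54761.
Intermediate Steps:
v(t, g) = (-381 + g)/(-563 + t)
v(-403, -232) - 54762 = (-381 - 232)/(-563 - 403) - 54762 = -613/(-966) - 54762 = -1/966*(-613) - 54762 = 613/966 - 54762 = -52899479/966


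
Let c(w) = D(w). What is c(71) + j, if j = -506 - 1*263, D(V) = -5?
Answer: -774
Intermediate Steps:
c(w) = -5
j = -769 (j = -506 - 263 = -769)
c(71) + j = -5 - 769 = -774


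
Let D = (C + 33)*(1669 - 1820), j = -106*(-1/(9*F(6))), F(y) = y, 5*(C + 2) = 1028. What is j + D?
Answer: -4822826/135 ≈ -35725.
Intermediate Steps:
C = 1018/5 (C = -2 + (⅕)*1028 = -2 + 1028/5 = 1018/5 ≈ 203.60)
j = 53/27 (j = -106/((6*(-3))*3) = -106/((-18*3)) = -106/(-54) = -106*(-1/54) = 53/27 ≈ 1.9630)
D = -178633/5 (D = (1018/5 + 33)*(1669 - 1820) = (1183/5)*(-151) = -178633/5 ≈ -35727.)
j + D = 53/27 - 178633/5 = -4822826/135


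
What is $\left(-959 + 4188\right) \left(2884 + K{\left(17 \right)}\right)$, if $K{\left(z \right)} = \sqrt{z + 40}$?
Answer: $9312436 + 3229 \sqrt{57} \approx 9.3368 \cdot 10^{6}$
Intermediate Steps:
$K{\left(z \right)} = \sqrt{40 + z}$
$\left(-959 + 4188\right) \left(2884 + K{\left(17 \right)}\right) = \left(-959 + 4188\right) \left(2884 + \sqrt{40 + 17}\right) = 3229 \left(2884 + \sqrt{57}\right) = 9312436 + 3229 \sqrt{57}$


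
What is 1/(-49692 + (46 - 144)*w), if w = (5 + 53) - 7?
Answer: -1/54690 ≈ -1.8285e-5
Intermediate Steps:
w = 51 (w = 58 - 7 = 51)
1/(-49692 + (46 - 144)*w) = 1/(-49692 + (46 - 144)*51) = 1/(-49692 - 98*51) = 1/(-49692 - 4998) = 1/(-54690) = -1/54690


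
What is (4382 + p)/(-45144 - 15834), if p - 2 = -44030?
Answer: 19823/30489 ≈ 0.65017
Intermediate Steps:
p = -44028 (p = 2 - 44030 = -44028)
(4382 + p)/(-45144 - 15834) = (4382 - 44028)/(-45144 - 15834) = -39646/(-60978) = -39646*(-1/60978) = 19823/30489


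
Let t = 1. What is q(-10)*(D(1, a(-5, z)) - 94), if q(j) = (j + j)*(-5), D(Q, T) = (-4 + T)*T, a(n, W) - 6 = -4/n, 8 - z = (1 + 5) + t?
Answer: -7496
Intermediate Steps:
z = 1 (z = 8 - ((1 + 5) + 1) = 8 - (6 + 1) = 8 - 1*7 = 8 - 7 = 1)
a(n, W) = 6 - 4/n
D(Q, T) = T*(-4 + T)
q(j) = -10*j (q(j) = (2*j)*(-5) = -10*j)
q(-10)*(D(1, a(-5, z)) - 94) = (-10*(-10))*((6 - 4/(-5))*(-4 + (6 - 4/(-5))) - 94) = 100*((6 - 4*(-⅕))*(-4 + (6 - 4*(-⅕))) - 94) = 100*((6 + ⅘)*(-4 + (6 + ⅘)) - 94) = 100*(34*(-4 + 34/5)/5 - 94) = 100*((34/5)*(14/5) - 94) = 100*(476/25 - 94) = 100*(-1874/25) = -7496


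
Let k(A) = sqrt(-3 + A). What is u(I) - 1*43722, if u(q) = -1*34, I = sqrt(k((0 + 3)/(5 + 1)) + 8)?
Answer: -43756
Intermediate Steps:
I = sqrt(8 + I*sqrt(10)/2) (I = sqrt(sqrt(-3 + (0 + 3)/(5 + 1)) + 8) = sqrt(sqrt(-3 + 3/6) + 8) = sqrt(sqrt(-3 + 3*(1/6)) + 8) = sqrt(sqrt(-3 + 1/2) + 8) = sqrt(sqrt(-5/2) + 8) = sqrt(I*sqrt(10)/2 + 8) = sqrt(8 + I*sqrt(10)/2) ≈ 2.8421 + 0.27817*I)
u(q) = -34
u(I) - 1*43722 = -34 - 1*43722 = -34 - 43722 = -43756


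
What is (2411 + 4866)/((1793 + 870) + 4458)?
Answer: 7277/7121 ≈ 1.0219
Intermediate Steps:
(2411 + 4866)/((1793 + 870) + 4458) = 7277/(2663 + 4458) = 7277/7121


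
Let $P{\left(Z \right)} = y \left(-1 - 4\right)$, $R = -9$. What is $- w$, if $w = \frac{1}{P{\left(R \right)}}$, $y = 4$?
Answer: $\frac{1}{20} \approx 0.05$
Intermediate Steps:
$P{\left(Z \right)} = -20$ ($P{\left(Z \right)} = 4 \left(-1 - 4\right) = 4 \left(-5\right) = -20$)
$w = - \frac{1}{20}$ ($w = \frac{1}{-20} = - \frac{1}{20} \approx -0.05$)
$- w = \left(-1\right) \left(- \frac{1}{20}\right) = \frac{1}{20}$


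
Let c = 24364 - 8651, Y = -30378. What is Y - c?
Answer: -46091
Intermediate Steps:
c = 15713
Y - c = -30378 - 1*15713 = -30378 - 15713 = -46091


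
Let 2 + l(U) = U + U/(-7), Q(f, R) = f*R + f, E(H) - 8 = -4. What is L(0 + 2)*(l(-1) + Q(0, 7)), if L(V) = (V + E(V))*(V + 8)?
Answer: -1200/7 ≈ -171.43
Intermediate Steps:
E(H) = 4 (E(H) = 8 - 4 = 4)
Q(f, R) = f + R*f (Q(f, R) = R*f + f = f + R*f)
l(U) = -2 + 6*U/7 (l(U) = -2 + (U + U/(-7)) = -2 + (U + U*(-⅐)) = -2 + (U - U/7) = -2 + 6*U/7)
L(V) = (4 + V)*(8 + V) (L(V) = (V + 4)*(V + 8) = (4 + V)*(8 + V))
L(0 + 2)*(l(-1) + Q(0, 7)) = (32 + (0 + 2)² + 12*(0 + 2))*((-2 + (6/7)*(-1)) + 0*(1 + 7)) = (32 + 2² + 12*2)*((-2 - 6/7) + 0*8) = (32 + 4 + 24)*(-20/7 + 0) = 60*(-20/7) = -1200/7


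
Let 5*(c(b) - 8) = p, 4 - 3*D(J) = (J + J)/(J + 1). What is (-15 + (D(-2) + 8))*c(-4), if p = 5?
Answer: -63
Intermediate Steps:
D(J) = 4/3 - 2*J/(3*(1 + J)) (D(J) = 4/3 - (J + J)/(3*(J + 1)) = 4/3 - 2*J/(3*(1 + J)))
c(b) = 9 (c(b) = 8 + (1/5)*5 = 8 + 1 = 9)
(-15 + (D(-2) + 8))*c(-4) = (-15 + (2*(2 - 2)/(3*(1 - 2)) + 8))*9 = (-15 + ((2/3)*0/(-1) + 8))*9 = (-15 + ((2/3)*(-1)*0 + 8))*9 = (-15 + (0 + 8))*9 = (-15 + 8)*9 = -7*9 = -63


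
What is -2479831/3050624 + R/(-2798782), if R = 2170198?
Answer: -6780482234697/4269015769984 ≈ -1.5883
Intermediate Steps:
-2479831/3050624 + R/(-2798782) = -2479831/3050624 + 2170198/(-2798782) = -2479831*1/3050624 + 2170198*(-1/2798782) = -2479831/3050624 - 1085099/1399391 = -6780482234697/4269015769984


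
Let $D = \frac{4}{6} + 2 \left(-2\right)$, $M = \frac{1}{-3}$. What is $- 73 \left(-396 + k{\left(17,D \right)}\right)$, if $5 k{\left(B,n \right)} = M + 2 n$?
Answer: $\frac{145051}{5} \approx 29010.0$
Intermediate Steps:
$M = - \frac{1}{3} \approx -0.33333$
$D = - \frac{10}{3}$ ($D = 4 \cdot \frac{1}{6} - 4 = \frac{2}{3} - 4 = - \frac{10}{3} \approx -3.3333$)
$k{\left(B,n \right)} = - \frac{1}{15} + \frac{2 n}{5}$ ($k{\left(B,n \right)} = \frac{- \frac{1}{3} + 2 n}{5} = - \frac{1}{15} + \frac{2 n}{5}$)
$- 73 \left(-396 + k{\left(17,D \right)}\right) = - 73 \left(-396 + \left(- \frac{1}{15} + \frac{2}{5} \left(- \frac{10}{3}\right)\right)\right) = - 73 \left(-396 - \frac{7}{5}\right) = \left(-73\right) \left(- \frac{1987}{5}\right) = \frac{145051}{5}$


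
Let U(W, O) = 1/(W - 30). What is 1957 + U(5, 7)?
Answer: 48924/25 ≈ 1957.0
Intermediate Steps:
U(W, O) = 1/(-30 + W)
1957 + U(5, 7) = 1957 + 1/(-30 + 5) = 1957 + 1/(-25) = 1957 - 1/25 = 48924/25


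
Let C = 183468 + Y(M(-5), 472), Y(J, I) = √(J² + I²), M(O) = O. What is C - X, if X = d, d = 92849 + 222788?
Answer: -132169 + √222809 ≈ -1.3170e+5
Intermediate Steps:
d = 315637
X = 315637
Y(J, I) = √(I² + J²)
C = 183468 + √222809 (C = 183468 + √(472² + (-5)²) = 183468 + √(222784 + 25) = 183468 + √222809 ≈ 1.8394e+5)
C - X = (183468 + √222809) - 1*315637 = (183468 + √222809) - 315637 = -132169 + √222809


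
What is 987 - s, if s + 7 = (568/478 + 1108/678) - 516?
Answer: 122113028/81021 ≈ 1507.2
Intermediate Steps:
s = -42145301/81021 (s = -7 + ((568/478 + 1108/678) - 516) = -7 + ((568*(1/478) + 1108*(1/678)) - 516) = -7 + ((284/239 + 554/339) - 516) = -7 + (228682/81021 - 516) = -7 - 41578154/81021 = -42145301/81021 ≈ -520.18)
987 - s = 987 - 1*(-42145301/81021) = 987 + 42145301/81021 = 122113028/81021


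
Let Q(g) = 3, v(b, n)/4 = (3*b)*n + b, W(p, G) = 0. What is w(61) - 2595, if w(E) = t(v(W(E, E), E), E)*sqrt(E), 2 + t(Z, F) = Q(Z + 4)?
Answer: -2595 + sqrt(61) ≈ -2587.2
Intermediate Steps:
v(b, n) = 4*b + 12*b*n (v(b, n) = 4*((3*b)*n + b) = 4*(3*b*n + b) = 4*(b + 3*b*n) = 4*b + 12*b*n)
t(Z, F) = 1 (t(Z, F) = -2 + 3 = 1)
w(E) = sqrt(E) (w(E) = 1*sqrt(E) = sqrt(E))
w(61) - 2595 = sqrt(61) - 2595 = -2595 + sqrt(61)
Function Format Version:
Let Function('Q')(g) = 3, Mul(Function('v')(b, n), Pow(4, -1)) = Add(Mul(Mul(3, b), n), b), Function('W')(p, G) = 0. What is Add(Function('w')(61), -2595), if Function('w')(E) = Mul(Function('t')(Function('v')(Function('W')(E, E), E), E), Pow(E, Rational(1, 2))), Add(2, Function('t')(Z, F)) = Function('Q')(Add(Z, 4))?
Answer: Add(-2595, Pow(61, Rational(1, 2))) ≈ -2587.2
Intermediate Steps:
Function('v')(b, n) = Add(Mul(4, b), Mul(12, b, n)) (Function('v')(b, n) = Mul(4, Add(Mul(Mul(3, b), n), b)) = Mul(4, Add(Mul(3, b, n), b)) = Mul(4, Add(b, Mul(3, b, n))) = Add(Mul(4, b), Mul(12, b, n)))
Function('t')(Z, F) = 1 (Function('t')(Z, F) = Add(-2, 3) = 1)
Function('w')(E) = Pow(E, Rational(1, 2)) (Function('w')(E) = Mul(1, Pow(E, Rational(1, 2))) = Pow(E, Rational(1, 2)))
Add(Function('w')(61), -2595) = Add(Pow(61, Rational(1, 2)), -2595) = Add(-2595, Pow(61, Rational(1, 2)))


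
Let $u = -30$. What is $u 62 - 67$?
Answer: $-1927$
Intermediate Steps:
$u 62 - 67 = \left(-30\right) 62 - 67 = -1860 - 67 = -1927$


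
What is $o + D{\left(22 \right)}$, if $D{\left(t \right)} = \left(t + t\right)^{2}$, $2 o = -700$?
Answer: $1586$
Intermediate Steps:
$o = -350$ ($o = \frac{1}{2} \left(-700\right) = -350$)
$D{\left(t \right)} = 4 t^{2}$ ($D{\left(t \right)} = \left(2 t\right)^{2} = 4 t^{2}$)
$o + D{\left(22 \right)} = -350 + 4 \cdot 22^{2} = -350 + 4 \cdot 484 = -350 + 1936 = 1586$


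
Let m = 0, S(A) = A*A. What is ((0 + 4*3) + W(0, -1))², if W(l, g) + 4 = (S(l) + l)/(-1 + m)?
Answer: 64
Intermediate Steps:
S(A) = A²
W(l, g) = -4 - l - l² (W(l, g) = -4 + (l² + l)/(-1 + 0) = -4 + (l + l²)/(-1) = -4 + (l + l²)*(-1) = -4 + (-l - l²) = -4 - l - l²)
((0 + 4*3) + W(0, -1))² = ((0 + 4*3) + (-4 - 1*0 - 1*0²))² = ((0 + 12) + (-4 + 0 - 1*0))² = (12 + (-4 + 0 + 0))² = (12 - 4)² = 8² = 64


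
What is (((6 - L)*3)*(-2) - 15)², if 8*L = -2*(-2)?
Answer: 2304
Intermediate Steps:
L = ½ (L = (-2*(-2))/8 = (⅛)*4 = ½ ≈ 0.50000)
(((6 - L)*3)*(-2) - 15)² = (((6 - 1*½)*3)*(-2) - 15)² = (((6 - ½)*3)*(-2) - 15)² = (((11/2)*3)*(-2) - 15)² = ((33/2)*(-2) - 15)² = (-33 - 15)² = (-48)² = 2304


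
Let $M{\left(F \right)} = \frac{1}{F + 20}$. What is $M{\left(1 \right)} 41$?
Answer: $\frac{41}{21} \approx 1.9524$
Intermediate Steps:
$M{\left(F \right)} = \frac{1}{20 + F}$
$M{\left(1 \right)} 41 = \frac{1}{20 + 1} \cdot 41 = \frac{1}{21} \cdot 41 = \frac{41}{21}$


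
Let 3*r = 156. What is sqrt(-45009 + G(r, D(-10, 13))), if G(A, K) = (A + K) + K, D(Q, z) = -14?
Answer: I*sqrt(44985) ≈ 212.1*I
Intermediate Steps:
r = 52 (r = (1/3)*156 = 52)
G(A, K) = A + 2*K
sqrt(-45009 + G(r, D(-10, 13))) = sqrt(-45009 + (52 + 2*(-14))) = sqrt(-45009 + (52 - 28)) = sqrt(-45009 + 24) = sqrt(-44985) = I*sqrt(44985)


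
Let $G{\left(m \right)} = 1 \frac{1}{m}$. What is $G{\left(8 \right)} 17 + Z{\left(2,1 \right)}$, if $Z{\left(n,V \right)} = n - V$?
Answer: $\frac{25}{8} \approx 3.125$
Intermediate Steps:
$G{\left(m \right)} = \frac{1}{m}$
$G{\left(8 \right)} 17 + Z{\left(2,1 \right)} = \frac{1}{8} \cdot 17 + \left(2 - 1\right) = \frac{17}{8} + 1 = \frac{25}{8}$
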